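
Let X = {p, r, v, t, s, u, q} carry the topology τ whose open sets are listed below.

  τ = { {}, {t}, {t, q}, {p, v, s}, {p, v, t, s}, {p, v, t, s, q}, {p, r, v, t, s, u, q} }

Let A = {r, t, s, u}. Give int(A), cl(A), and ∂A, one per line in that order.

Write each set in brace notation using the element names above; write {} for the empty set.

int(A) = {t}
cl(A)  = {p, r, v, t, s, u, q}
∂A     = {p, r, v, s, u, q}

opens ⊆ A: {}, {t}; union → int = {t}
complement {p, v, q}; its interior {}; cl(A) = X∖{} = {p, r, v, t, s, u, q}
boundary = {p, r, v, t, s, u, q} ∖ {t} = {p, r, v, s, u, q}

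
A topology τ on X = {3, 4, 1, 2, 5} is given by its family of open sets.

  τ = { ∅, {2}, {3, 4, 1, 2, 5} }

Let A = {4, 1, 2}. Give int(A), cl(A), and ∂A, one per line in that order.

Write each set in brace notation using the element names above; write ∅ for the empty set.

interior: largest open inside A is {2} (from ∅, {2})
cl via duality: int({3, 5}) = ∅, so X∖∅ = {3, 4, 1, 2, 5}
cl∖int = {3, 4, 1, 5}

int(A) = {2}
cl(A)  = {3, 4, 1, 2, 5}
∂A     = {3, 4, 1, 5}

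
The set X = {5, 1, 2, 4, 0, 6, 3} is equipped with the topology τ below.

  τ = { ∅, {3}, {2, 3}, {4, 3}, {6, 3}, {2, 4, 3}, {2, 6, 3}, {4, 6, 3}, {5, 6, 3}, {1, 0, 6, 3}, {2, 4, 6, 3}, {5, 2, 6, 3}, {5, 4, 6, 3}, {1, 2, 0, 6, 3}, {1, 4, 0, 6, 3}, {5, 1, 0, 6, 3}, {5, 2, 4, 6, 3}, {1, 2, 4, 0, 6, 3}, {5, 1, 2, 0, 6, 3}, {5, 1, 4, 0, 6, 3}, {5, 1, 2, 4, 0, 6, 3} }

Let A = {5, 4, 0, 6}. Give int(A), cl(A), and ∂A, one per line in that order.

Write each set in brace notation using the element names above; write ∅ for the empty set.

int(A) = ∅
cl(A)  = {5, 1, 4, 0, 6}
∂A     = {5, 1, 4, 0, 6}

open subsets of A: ∅; so int(A) = ∅
closure: X∖int(X∖A) = X∖{2, 3} = {5, 1, 4, 0, 6}
∂A = {5, 1, 4, 0, 6} minus ∅ = {5, 1, 4, 0, 6}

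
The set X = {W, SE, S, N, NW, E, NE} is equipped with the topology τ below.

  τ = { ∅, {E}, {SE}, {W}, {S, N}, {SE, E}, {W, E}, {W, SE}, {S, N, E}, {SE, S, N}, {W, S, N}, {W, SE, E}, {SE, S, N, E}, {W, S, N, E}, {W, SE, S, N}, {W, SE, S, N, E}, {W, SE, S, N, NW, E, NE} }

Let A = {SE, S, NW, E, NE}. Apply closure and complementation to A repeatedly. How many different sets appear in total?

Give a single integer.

cl via duality: int({W, N}) = {W}, so X∖{W} = {SE, S, N, NW, E, NE}
Write k for closure, c for complement:
  1. A     = {SE, S, NW, E, NE}
  2. kA    = {SE, S, N, NW, E, NE}
  3. cA    = {W, N}
  4. ckA   = {W}
  5. kcA   = {W, S, N, NW, NE}
  6. kckA  = {W, NW, NE}
  7. ckcA  = {SE, E}
  8. ckckA = {SE, S, N, E}
  9. kckcA = {SE, NW, E, NE}
  10. ckckcA = {W, S, N}
applying k or c yields no new set

10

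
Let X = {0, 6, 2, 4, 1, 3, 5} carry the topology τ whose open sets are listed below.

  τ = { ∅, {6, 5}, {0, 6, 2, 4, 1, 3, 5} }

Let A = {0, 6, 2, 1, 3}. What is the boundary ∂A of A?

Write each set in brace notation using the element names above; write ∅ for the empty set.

interior: largest open inside A is ∅ (from ∅)
cl via duality: int({4, 5}) = ∅, so X∖∅ = {0, 6, 2, 4, 1, 3, 5}
cl∖int = {0, 6, 2, 4, 1, 3, 5}

{0, 6, 2, 4, 1, 3, 5}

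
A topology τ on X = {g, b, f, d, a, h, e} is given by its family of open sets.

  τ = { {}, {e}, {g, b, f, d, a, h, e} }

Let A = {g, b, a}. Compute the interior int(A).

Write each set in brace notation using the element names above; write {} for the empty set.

interior: largest open inside A is {} (from {})

{}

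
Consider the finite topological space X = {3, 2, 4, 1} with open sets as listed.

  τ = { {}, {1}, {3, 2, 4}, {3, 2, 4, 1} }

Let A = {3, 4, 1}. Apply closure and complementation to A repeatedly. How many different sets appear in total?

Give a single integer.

complement {2}; its interior {}; cl(A) = X∖{} = {3, 2, 4, 1}
With k = closure, c = complement:
  1. A     = {3, 4, 1}
  2. kA    = {3, 2, 4, 1}
  3. cA    = {2}
  4. ckA   = {}
  5. kcA   = {3, 2, 4}
  6. ckcA  = {1}
k, c of each give nothing new

6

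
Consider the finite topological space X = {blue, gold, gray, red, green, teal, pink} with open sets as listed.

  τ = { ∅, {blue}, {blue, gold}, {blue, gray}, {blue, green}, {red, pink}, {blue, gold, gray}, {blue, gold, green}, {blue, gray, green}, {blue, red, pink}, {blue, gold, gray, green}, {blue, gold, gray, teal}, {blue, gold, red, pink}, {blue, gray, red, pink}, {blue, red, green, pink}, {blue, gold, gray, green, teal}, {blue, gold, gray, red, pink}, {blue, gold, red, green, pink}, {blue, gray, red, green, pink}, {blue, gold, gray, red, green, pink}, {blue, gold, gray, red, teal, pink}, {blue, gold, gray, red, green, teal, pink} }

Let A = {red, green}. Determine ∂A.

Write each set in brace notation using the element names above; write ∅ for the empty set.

{red, green, pink}

opens ⊆ A: ∅; union → int = ∅
complement {blue, gold, gray, teal, pink}; its interior {blue, gold, gray, teal}; cl(A) = X∖{blue, gold, gray, teal} = {red, green, pink}
boundary = {red, green, pink} ∖ ∅ = {red, green, pink}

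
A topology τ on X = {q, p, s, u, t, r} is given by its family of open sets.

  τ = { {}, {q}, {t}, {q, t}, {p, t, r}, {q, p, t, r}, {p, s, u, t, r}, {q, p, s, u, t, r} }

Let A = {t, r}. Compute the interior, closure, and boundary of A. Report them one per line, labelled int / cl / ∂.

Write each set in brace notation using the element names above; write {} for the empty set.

open subsets of A: {}, {t}; so int(A) = {t}
closure: X∖int(X∖A) = X∖{q} = {p, s, u, t, r}
∂A = {p, s, u, t, r} minus {t} = {p, s, u, r}

int(A) = {t}
cl(A)  = {p, s, u, t, r}
∂A     = {p, s, u, r}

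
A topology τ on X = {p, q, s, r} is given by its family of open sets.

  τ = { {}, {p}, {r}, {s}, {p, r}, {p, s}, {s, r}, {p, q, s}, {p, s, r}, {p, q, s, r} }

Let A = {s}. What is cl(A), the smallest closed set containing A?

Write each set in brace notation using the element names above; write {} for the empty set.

X∖A={p, q, r}, int(X∖A)={p, r}, hence cl(A)={q, s}

{q, s}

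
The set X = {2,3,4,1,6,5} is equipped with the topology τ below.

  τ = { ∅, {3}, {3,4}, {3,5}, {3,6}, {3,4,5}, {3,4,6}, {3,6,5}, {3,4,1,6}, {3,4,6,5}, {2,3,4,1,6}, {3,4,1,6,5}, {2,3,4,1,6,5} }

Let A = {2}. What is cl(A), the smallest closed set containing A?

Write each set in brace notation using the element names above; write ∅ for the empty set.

cl via duality: int({3,4,1,6,5}) = {3,4,1,6,5}, so X∖{3,4,1,6,5} = {2}

{2}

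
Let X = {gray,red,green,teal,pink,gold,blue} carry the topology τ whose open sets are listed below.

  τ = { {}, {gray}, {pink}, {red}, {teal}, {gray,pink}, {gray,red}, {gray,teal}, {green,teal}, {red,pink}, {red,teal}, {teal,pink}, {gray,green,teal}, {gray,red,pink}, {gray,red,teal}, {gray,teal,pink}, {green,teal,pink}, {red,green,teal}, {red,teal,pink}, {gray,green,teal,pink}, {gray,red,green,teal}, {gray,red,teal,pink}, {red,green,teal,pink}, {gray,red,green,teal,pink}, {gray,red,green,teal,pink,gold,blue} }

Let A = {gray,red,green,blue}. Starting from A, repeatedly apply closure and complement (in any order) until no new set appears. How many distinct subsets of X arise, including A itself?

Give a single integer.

8

complement {teal,pink,gold}; its interior {teal,pink}; cl(A) = X∖{teal,pink} = {gray,red,green,gold,blue}
With k = closure, c = complement:
  1. A     = {gray,red,green,blue}
  2. kA    = {gray,red,green,gold,blue}
  3. cA    = {teal,pink,gold}
  4. ckA   = {teal,pink}
  5. kcA   = {green,teal,pink,gold,blue}
  6. ckcA  = {gray,red}
  7. kckcA = {gray,red,gold,blue}
  8. ckckcA = {green,teal,pink}
k, c of each give nothing new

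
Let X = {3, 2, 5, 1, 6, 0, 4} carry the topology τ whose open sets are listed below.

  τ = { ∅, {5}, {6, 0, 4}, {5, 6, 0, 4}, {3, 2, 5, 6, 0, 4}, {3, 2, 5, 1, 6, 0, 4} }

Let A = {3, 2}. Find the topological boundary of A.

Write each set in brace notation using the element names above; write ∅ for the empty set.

{3, 2, 1}

U open, U⊆A: ∅. int(A) = ⋃ = ∅
X∖A={5, 1, 6, 0, 4}, int(X∖A)={5, 6, 0, 4}, hence cl(A)={3, 2, 1}
∂A: remove int from cl → {3, 2, 1}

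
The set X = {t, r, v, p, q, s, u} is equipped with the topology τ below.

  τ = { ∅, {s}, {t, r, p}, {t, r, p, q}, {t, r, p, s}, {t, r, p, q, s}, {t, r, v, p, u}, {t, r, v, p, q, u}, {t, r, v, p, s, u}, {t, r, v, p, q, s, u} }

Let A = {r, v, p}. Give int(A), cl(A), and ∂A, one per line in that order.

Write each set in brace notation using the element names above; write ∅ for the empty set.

int(A) = ∅
cl(A)  = {t, r, v, p, q, u}
∂A     = {t, r, v, p, q, u}

opens ⊆ A: ∅; union → int = ∅
complement {t, q, s, u}; its interior {s}; cl(A) = X∖{s} = {t, r, v, p, q, u}
boundary = {t, r, v, p, q, u} ∖ ∅ = {t, r, v, p, q, u}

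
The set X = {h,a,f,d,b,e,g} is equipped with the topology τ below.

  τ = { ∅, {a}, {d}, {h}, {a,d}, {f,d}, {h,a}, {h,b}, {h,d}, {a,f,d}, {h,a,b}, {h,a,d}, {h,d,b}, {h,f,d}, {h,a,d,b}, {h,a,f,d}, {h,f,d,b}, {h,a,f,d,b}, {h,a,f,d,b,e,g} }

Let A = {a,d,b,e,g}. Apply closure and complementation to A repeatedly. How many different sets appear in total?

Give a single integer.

cl via duality: int({h,f}) = {h}, so X∖{h} = {a,f,d,b,e,g}
Write k for closure, c for complement:
  1. A     = {a,d,b,e,g}
  2. kA    = {a,f,d,b,e,g}
  3. cA    = {h,f}
  4. ckA   = {h}
  5. kcA   = {h,f,b,e,g}
  6. kckA  = {h,b,e,g}
  7. ckcA  = {a,d}
  8. ckckA = {a,f,d}
  9. kckcA = {a,f,d,e,g}
  10. ckckcA = {h,b}
applying k or c yields no new set

10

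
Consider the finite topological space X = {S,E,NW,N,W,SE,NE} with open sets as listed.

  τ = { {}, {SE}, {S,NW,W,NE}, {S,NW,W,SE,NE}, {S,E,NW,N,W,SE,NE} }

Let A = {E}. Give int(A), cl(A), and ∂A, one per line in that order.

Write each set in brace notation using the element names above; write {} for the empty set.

int(A) = {}
cl(A)  = {E,N}
∂A     = {E,N}

interior: largest open inside A is {} (from {})
cl via duality: int({S,NW,N,W,SE,NE}) = {S,NW,W,SE,NE}, so X∖{S,NW,W,SE,NE} = {E,N}
cl∖int = {E,N}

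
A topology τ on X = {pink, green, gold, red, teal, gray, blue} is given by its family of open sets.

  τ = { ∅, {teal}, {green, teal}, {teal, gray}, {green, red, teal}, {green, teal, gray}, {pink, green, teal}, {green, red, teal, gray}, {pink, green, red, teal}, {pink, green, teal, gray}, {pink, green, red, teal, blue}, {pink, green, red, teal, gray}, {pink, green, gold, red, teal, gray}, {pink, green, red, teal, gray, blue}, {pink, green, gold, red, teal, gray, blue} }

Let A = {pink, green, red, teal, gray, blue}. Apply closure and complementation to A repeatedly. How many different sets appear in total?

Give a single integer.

4

X∖A={gold}, int(X∖A)=∅, hence cl(A)={pink, green, gold, red, teal, gray, blue}
Orbit (k=closure, c=complement):
  1. A     = {pink, green, red, teal, gray, blue}
  2. kA    = {pink, green, gold, red, teal, gray, blue}
  3. cA    = {gold}
  4. ckA   = ∅
(closed under both — stop)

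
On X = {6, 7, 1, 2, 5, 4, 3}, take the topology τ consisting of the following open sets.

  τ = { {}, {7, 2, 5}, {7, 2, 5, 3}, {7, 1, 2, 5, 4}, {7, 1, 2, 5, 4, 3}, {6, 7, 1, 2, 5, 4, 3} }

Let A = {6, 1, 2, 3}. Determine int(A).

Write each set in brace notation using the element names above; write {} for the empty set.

interior: largest open inside A is {} (from {})

{}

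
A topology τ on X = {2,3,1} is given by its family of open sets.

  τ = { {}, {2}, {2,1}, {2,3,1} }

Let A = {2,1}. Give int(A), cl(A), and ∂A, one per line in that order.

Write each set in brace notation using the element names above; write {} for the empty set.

int(A) = {2,1}
cl(A)  = {2,3,1}
∂A     = {3}

open subsets of A: {}, {2}, {2,1}; so int(A) = {2,1}
closure: X∖int(X∖A) = X∖{} = {2,3,1}
∂A = {2,3,1} minus {2,1} = {3}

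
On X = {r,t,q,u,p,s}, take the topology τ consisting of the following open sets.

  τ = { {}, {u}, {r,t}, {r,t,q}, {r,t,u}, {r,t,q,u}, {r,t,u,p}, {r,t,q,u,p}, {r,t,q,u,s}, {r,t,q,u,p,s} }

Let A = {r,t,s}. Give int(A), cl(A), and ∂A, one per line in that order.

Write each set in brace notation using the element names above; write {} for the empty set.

U open, U⊆A: {}, {r,t}. int(A) = ⋃ = {r,t}
X∖A={q,u,p}, int(X∖A)={u}, hence cl(A)={r,t,q,p,s}
∂A: remove int from cl → {q,p,s}

int(A) = {r,t}
cl(A)  = {r,t,q,p,s}
∂A     = {q,p,s}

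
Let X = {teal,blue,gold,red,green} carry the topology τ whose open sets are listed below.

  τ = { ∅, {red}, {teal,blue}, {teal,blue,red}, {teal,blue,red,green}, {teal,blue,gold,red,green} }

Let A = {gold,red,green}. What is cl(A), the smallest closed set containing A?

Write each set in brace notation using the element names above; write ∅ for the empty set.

closure: X∖int(X∖A) = X∖{teal,blue} = {gold,red,green}

{gold,red,green}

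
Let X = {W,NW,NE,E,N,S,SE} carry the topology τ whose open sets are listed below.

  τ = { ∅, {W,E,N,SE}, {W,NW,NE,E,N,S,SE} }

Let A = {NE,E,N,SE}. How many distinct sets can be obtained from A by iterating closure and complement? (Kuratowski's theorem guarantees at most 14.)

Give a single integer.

4

cl via duality: int({W,NW,S}) = ∅, so X∖∅ = {W,NW,NE,E,N,S,SE}
Write k for closure, c for complement:
  1. A     = {NE,E,N,SE}
  2. kA    = {W,NW,NE,E,N,S,SE}
  3. cA    = {W,NW,S}
  4. ckA   = ∅
applying k or c yields no new set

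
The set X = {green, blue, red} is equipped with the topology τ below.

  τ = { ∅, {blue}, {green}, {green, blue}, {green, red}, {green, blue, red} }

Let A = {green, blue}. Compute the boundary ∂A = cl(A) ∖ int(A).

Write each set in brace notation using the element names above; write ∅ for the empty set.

U open, U⊆A: ∅, {blue}, {green}, {green, blue}. int(A) = ⋃ = {green, blue}
X∖A={red}, int(X∖A)=∅, hence cl(A)={green, blue, red}
∂A: remove int from cl → {red}

{red}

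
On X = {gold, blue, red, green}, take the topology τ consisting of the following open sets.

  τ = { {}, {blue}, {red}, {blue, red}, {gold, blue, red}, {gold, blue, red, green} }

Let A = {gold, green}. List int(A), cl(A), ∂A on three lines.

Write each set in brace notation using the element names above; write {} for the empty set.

int(A) = {}
cl(A)  = {gold, green}
∂A     = {gold, green}

open subsets of A: {}; so int(A) = {}
closure: X∖int(X∖A) = X∖{blue, red} = {gold, green}
∂A = {gold, green} minus {} = {gold, green}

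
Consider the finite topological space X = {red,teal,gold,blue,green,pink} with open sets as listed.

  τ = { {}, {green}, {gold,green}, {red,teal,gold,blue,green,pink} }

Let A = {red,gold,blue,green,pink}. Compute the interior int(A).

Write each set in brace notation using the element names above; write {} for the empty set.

{gold,green}

interior: largest open inside A is {gold,green} (from {}, {green}, {gold,green})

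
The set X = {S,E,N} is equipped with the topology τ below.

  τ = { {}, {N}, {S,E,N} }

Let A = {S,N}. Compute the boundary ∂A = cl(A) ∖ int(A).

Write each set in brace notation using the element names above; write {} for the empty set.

{S,E}

interior: largest open inside A is {N} (from {}, {N})
cl via duality: int({E}) = {}, so X∖{} = {S,E,N}
cl∖int = {S,E}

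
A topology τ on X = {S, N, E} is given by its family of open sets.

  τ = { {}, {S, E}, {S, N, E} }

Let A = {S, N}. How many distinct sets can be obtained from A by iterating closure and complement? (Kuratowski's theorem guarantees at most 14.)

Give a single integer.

4

cl via duality: int({E}) = {}, so X∖{} = {S, N, E}
Write k for closure, c for complement:
  1. A     = {S, N}
  2. kA    = {S, N, E}
  3. cA    = {E}
  4. ckA   = {}
applying k or c yields no new set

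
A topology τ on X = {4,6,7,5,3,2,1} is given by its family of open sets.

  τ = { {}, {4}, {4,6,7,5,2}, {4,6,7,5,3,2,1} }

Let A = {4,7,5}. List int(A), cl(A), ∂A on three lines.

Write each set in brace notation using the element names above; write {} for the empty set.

U open, U⊆A: {}, {4}. int(A) = ⋃ = {4}
X∖A={6,3,2,1}, int(X∖A)={}, hence cl(A)={4,6,7,5,3,2,1}
∂A: remove int from cl → {6,7,5,3,2,1}

int(A) = {4}
cl(A)  = {4,6,7,5,3,2,1}
∂A     = {6,7,5,3,2,1}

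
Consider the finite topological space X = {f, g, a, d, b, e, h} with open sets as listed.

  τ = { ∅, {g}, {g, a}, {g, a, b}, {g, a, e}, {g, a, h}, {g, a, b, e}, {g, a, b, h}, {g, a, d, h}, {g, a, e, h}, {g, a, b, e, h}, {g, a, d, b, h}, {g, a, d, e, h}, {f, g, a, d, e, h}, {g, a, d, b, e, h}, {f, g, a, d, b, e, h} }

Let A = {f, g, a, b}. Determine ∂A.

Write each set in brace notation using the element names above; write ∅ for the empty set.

opens ⊆ A: ∅, {g}, {g, a}, {g, a, b}; union → int = {g, a, b}
complement {d, e, h}; its interior ∅; cl(A) = X∖∅ = {f, g, a, d, b, e, h}
boundary = {f, g, a, d, b, e, h} ∖ {g, a, b} = {f, d, e, h}

{f, d, e, h}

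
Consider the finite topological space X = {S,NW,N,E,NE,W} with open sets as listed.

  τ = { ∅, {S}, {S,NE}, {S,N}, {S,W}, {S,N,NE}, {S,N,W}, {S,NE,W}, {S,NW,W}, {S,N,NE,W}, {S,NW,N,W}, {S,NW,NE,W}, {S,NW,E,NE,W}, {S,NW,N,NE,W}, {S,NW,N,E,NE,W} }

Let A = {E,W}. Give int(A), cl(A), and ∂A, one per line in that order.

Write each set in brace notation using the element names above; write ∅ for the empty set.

int(A) = ∅
cl(A)  = {NW,E,W}
∂A     = {NW,E,W}

opens ⊆ A: ∅; union → int = ∅
complement {S,NW,N,NE}; its interior {S,N,NE}; cl(A) = X∖{S,N,NE} = {NW,E,W}
boundary = {NW,E,W} ∖ ∅ = {NW,E,W}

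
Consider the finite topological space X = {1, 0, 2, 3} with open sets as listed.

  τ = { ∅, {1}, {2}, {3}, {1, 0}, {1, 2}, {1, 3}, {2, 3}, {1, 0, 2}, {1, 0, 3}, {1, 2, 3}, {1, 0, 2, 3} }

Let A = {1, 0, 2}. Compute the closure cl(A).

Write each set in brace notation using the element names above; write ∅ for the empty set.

closure: X∖int(X∖A) = X∖{3} = {1, 0, 2}

{1, 0, 2}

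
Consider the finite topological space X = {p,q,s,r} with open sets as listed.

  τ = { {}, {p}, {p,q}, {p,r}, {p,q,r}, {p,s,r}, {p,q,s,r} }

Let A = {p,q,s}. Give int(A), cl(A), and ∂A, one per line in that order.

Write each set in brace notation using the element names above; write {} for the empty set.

open subsets of A: {}, {p}, {p,q}; so int(A) = {p,q}
closure: X∖int(X∖A) = X∖{} = {p,q,s,r}
∂A = {p,q,s,r} minus {p,q} = {s,r}

int(A) = {p,q}
cl(A)  = {p,q,s,r}
∂A     = {s,r}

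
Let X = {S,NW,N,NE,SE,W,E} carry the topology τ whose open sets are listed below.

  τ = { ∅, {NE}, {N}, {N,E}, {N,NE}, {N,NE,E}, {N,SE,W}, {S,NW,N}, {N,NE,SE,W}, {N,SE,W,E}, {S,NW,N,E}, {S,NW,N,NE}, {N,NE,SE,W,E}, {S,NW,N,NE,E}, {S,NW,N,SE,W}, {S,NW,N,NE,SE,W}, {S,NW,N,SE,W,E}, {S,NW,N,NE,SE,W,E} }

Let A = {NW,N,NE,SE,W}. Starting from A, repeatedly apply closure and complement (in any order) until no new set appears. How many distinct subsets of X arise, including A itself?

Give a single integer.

closure: X∖int(X∖A) = X∖∅ = {S,NW,N,NE,SE,W,E}
Let k=closure and c=complement:
  1. A     = {NW,N,NE,SE,W}
  2. kA    = {S,NW,N,NE,SE,W,E}
  3. cA    = {S,E}
  4. ckA   = ∅
  5. kcA   = {S,NW,E}
  6. ckcA  = {N,NE,SE,W}
— saturated at 6

6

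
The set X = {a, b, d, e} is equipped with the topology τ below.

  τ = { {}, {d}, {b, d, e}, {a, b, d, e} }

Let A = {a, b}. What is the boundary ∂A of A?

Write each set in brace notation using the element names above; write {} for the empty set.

{a, b, e}

open subsets of A: {}; so int(A) = {}
closure: X∖int(X∖A) = X∖{d} = {a, b, e}
∂A = {a, b, e} minus {} = {a, b, e}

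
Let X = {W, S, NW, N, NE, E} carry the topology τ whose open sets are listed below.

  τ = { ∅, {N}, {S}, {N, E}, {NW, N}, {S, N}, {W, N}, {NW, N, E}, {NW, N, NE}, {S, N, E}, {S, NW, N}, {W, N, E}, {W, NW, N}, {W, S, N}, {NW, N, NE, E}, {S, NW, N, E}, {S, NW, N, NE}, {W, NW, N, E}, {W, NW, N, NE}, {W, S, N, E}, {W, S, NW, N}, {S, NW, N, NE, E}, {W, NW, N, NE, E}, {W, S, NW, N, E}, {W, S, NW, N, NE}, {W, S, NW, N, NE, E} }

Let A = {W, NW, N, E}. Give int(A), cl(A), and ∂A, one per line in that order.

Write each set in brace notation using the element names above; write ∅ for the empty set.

open subsets of A: ∅, {N}, {NW, N}, {N, E}, {W, N}, {W, NW, N}, {W, N, E}, {NW, N, E}, {W, NW, N, E}; so int(A) = {W, NW, N, E}
closure: X∖int(X∖A) = X∖{S} = {W, NW, N, NE, E}
∂A = {W, NW, N, NE, E} minus {W, NW, N, E} = {NE}

int(A) = {W, NW, N, E}
cl(A)  = {W, NW, N, NE, E}
∂A     = {NE}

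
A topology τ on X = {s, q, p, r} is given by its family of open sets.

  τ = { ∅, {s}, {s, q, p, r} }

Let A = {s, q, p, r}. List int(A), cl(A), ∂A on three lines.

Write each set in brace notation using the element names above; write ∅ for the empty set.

open subsets of A: ∅, {s}, {s, q, p, r}; so int(A) = {s, q, p, r}
closure: X∖int(X∖A) = X∖∅ = {s, q, p, r}
∂A = {s, q, p, r} minus {s, q, p, r} = ∅

int(A) = {s, q, p, r}
cl(A)  = {s, q, p, r}
∂A     = ∅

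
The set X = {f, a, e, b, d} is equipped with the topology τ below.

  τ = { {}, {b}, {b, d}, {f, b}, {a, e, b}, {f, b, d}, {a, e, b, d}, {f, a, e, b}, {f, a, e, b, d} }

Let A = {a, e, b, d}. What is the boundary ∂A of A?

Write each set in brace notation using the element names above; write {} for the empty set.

opens ⊆ A: {}, {b}, {b, d}, {a, e, b}, {a, e, b, d}; union → int = {a, e, b, d}
complement {f}; its interior {}; cl(A) = X∖{} = {f, a, e, b, d}
boundary = {f, a, e, b, d} ∖ {a, e, b, d} = {f}

{f}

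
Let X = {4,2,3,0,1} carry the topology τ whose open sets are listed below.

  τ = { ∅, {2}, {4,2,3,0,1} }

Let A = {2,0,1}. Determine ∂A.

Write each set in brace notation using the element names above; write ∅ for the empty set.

opens ⊆ A: ∅, {2}; union → int = {2}
complement {4,3}; its interior ∅; cl(A) = X∖∅ = {4,2,3,0,1}
boundary = {4,2,3,0,1} ∖ {2} = {4,3,0,1}

{4,3,0,1}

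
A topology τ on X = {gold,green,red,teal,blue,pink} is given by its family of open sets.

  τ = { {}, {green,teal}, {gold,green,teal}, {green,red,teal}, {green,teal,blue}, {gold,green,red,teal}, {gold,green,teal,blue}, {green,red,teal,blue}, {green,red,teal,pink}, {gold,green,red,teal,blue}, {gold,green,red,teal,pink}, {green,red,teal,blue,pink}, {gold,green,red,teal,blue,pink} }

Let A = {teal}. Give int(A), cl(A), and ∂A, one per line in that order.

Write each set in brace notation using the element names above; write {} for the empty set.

opens ⊆ A: {}; union → int = {}
complement {gold,green,red,blue,pink}; its interior {}; cl(A) = X∖{} = {gold,green,red,teal,blue,pink}
boundary = {gold,green,red,teal,blue,pink} ∖ {} = {gold,green,red,teal,blue,pink}

int(A) = {}
cl(A)  = {gold,green,red,teal,blue,pink}
∂A     = {gold,green,red,teal,blue,pink}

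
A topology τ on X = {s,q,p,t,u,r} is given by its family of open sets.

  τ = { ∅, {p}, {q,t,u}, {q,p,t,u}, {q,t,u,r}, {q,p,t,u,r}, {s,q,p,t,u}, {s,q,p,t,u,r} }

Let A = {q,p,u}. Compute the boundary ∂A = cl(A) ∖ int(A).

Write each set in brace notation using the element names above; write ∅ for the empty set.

{s,q,t,u,r}

U open, U⊆A: ∅, {p}. int(A) = ⋃ = {p}
X∖A={s,t,r}, int(X∖A)=∅, hence cl(A)={s,q,p,t,u,r}
∂A: remove int from cl → {s,q,t,u,r}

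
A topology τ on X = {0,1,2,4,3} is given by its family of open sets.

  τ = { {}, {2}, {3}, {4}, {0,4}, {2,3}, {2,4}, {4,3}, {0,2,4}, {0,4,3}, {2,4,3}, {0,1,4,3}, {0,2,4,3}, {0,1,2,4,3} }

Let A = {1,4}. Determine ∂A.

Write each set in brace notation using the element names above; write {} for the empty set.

{0,1}

open subsets of A: {}, {4}; so int(A) = {4}
closure: X∖int(X∖A) = X∖{2,3} = {0,1,4}
∂A = {0,1,4} minus {4} = {0,1}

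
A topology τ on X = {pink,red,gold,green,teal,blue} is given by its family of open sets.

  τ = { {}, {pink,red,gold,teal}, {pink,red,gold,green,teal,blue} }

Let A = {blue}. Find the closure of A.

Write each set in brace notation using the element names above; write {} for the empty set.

{green,blue}

complement {pink,red,gold,green,teal}; its interior {pink,red,gold,teal}; cl(A) = X∖{pink,red,gold,teal} = {green,blue}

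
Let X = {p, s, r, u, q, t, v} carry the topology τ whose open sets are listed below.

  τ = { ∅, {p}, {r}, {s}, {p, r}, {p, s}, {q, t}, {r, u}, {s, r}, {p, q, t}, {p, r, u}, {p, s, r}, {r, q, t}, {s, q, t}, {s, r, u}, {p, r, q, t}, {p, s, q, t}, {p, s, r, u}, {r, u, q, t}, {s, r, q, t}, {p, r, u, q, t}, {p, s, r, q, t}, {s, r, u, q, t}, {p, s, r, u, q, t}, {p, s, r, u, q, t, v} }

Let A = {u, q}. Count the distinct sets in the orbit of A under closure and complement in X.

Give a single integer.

cl via duality: int({p, s, r, t, v}) = {p, s, r}, so X∖{p, s, r} = {u, q, t, v}
Write k for closure, c for complement:
  1. A     = {u, q}
  2. kA    = {u, q, t, v}
  3. cA    = {p, s, r, t, v}
  4. ckA   = {p, s, r}
  5. kcA   = {p, s, r, u, q, t, v}
  6. kckA  = {p, s, r, u, v}
  7. ckcA  = ∅
  8. ckckA = {q, t}
  9. kckckA = {q, t, v}
  10. ckckckA = {p, s, r, u}
applying k or c yields no new set

10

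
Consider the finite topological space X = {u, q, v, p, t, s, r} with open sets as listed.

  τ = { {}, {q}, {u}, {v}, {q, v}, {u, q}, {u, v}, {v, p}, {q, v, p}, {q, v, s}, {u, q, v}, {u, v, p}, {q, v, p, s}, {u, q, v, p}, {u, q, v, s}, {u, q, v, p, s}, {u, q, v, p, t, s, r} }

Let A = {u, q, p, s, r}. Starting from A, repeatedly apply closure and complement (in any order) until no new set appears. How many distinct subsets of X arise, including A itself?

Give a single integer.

8

X∖A={v, t}, int(X∖A)={v}, hence cl(A)={u, q, p, t, s, r}
Orbit (k=closure, c=complement):
  1. A     = {u, q, p, s, r}
  2. kA    = {u, q, p, t, s, r}
  3. cA    = {v, t}
  4. ckA   = {v}
  5. kcA   = {v, p, t, s, r}
  6. ckcA  = {u, q}
  7. kckcA = {u, q, t, s, r}
  8. ckckcA = {v, p}
(closed under both — stop)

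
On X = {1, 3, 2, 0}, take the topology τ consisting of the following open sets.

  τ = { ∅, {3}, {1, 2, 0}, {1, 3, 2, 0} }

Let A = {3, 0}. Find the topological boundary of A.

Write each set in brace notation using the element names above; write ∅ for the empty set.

{1, 2, 0}

U open, U⊆A: ∅, {3}. int(A) = ⋃ = {3}
X∖A={1, 2}, int(X∖A)=∅, hence cl(A)={1, 3, 2, 0}
∂A: remove int from cl → {1, 2, 0}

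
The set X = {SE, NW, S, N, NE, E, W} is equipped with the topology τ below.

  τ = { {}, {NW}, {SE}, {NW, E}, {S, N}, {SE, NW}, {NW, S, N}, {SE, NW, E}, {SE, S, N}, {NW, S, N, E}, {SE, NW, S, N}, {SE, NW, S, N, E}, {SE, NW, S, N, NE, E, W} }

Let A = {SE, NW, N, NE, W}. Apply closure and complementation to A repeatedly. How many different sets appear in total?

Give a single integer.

complement {S, E}; its interior {}; cl(A) = X∖{} = {SE, NW, S, N, NE, E, W}
With k = closure, c = complement:
  1. A     = {SE, NW, N, NE, W}
  2. kA    = {SE, NW, S, N, NE, E, W}
  3. cA    = {S, E}
  4. ckA   = {}
  5. kcA   = {S, N, NE, E, W}
  6. ckcA  = {SE, NW}
  7. kckcA = {SE, NW, NE, E, W}
  8. ckckcA = {S, N}
  9. kckckcA = {S, N, NE, W}
  10. ckckckcA = {SE, NW, E}
k, c of each give nothing new

10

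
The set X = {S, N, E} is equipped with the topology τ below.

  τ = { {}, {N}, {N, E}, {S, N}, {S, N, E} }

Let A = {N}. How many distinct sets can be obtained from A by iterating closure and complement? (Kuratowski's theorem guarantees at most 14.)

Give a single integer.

4

cl via duality: int({S, E}) = {}, so X∖{} = {S, N, E}
Write k for closure, c for complement:
  1. A     = {N}
  2. kA    = {S, N, E}
  3. cA    = {S, E}
  4. ckA   = {}
applying k or c yields no new set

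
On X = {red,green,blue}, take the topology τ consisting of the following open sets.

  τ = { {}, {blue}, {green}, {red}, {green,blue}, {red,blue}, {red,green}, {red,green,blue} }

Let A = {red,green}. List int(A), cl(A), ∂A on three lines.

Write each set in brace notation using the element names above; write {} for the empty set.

open subsets of A: {}, {red}, {green}, {red,green}; so int(A) = {red,green}
closure: X∖int(X∖A) = X∖{blue} = {red,green}
∂A = {red,green} minus {red,green} = {}

int(A) = {red,green}
cl(A)  = {red,green}
∂A     = {}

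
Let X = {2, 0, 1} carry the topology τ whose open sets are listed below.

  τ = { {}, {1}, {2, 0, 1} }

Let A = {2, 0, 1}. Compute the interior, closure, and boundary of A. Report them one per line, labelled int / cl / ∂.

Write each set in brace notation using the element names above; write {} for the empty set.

opens ⊆ A: {}, {1}, {2, 0, 1}; union → int = {2, 0, 1}
complement {}; its interior {}; cl(A) = X∖{} = {2, 0, 1}
boundary = {2, 0, 1} ∖ {2, 0, 1} = {}

int(A) = {2, 0, 1}
cl(A)  = {2, 0, 1}
∂A     = {}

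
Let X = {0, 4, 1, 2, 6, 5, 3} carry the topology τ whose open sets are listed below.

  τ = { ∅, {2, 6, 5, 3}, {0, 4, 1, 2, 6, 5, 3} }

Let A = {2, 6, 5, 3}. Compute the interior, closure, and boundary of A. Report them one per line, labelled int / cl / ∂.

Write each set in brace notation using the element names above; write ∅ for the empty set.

int(A) = {2, 6, 5, 3}
cl(A)  = {0, 4, 1, 2, 6, 5, 3}
∂A     = {0, 4, 1}

interior: largest open inside A is {2, 6, 5, 3} (from ∅, {2, 6, 5, 3})
cl via duality: int({0, 4, 1}) = ∅, so X∖∅ = {0, 4, 1, 2, 6, 5, 3}
cl∖int = {0, 4, 1}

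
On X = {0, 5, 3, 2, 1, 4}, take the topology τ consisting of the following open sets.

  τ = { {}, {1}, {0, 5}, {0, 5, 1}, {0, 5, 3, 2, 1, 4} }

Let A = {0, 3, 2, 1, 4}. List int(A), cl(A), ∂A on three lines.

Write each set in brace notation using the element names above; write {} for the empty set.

int(A) = {1}
cl(A)  = {0, 5, 3, 2, 1, 4}
∂A     = {0, 5, 3, 2, 4}

interior: largest open inside A is {1} (from {}, {1})
cl via duality: int({5}) = {}, so X∖{} = {0, 5, 3, 2, 1, 4}
cl∖int = {0, 5, 3, 2, 4}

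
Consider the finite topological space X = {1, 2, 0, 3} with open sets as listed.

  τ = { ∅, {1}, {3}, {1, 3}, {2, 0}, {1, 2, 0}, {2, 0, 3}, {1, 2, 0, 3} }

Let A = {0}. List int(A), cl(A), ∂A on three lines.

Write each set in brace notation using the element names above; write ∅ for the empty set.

int(A) = ∅
cl(A)  = {2, 0}
∂A     = {2, 0}

U open, U⊆A: ∅. int(A) = ⋃ = ∅
X∖A={1, 2, 3}, int(X∖A)={1, 3}, hence cl(A)={2, 0}
∂A: remove int from cl → {2, 0}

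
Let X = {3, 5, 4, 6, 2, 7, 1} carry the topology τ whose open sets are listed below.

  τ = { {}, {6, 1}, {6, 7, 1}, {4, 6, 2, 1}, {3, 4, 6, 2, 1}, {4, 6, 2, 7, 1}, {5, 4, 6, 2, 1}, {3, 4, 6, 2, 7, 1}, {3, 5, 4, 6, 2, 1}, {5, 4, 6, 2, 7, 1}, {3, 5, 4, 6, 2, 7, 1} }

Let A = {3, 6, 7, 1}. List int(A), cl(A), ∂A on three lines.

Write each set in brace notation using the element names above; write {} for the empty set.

int(A) = {6, 7, 1}
cl(A)  = {3, 5, 4, 6, 2, 7, 1}
∂A     = {3, 5, 4, 2}

interior: largest open inside A is {6, 7, 1} (from {}, {6, 1}, {6, 7, 1})
cl via duality: int({5, 4, 2}) = {}, so X∖{} = {3, 5, 4, 6, 2, 7, 1}
cl∖int = {3, 5, 4, 2}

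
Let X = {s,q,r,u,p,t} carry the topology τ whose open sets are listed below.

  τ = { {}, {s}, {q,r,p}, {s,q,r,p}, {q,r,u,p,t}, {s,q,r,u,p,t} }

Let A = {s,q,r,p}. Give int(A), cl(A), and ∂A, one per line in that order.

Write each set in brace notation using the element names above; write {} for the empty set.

interior: largest open inside A is {s,q,r,p} (from {}, {s}, {q,r,p}, {s,q,r,p})
cl via duality: int({u,t}) = {}, so X∖{} = {s,q,r,u,p,t}
cl∖int = {u,t}

int(A) = {s,q,r,p}
cl(A)  = {s,q,r,u,p,t}
∂A     = {u,t}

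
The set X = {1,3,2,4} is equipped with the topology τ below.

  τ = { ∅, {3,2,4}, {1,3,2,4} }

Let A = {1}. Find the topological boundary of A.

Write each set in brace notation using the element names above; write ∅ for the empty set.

{1}

open subsets of A: ∅; so int(A) = ∅
closure: X∖int(X∖A) = X∖{3,2,4} = {1}
∂A = {1} minus ∅ = {1}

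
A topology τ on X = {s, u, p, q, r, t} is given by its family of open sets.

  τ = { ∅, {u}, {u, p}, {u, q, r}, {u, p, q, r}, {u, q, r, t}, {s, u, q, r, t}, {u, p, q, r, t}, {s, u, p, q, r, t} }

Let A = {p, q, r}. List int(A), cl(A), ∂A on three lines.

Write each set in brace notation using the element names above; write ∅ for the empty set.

int(A) = ∅
cl(A)  = {s, p, q, r, t}
∂A     = {s, p, q, r, t}

U open, U⊆A: ∅. int(A) = ⋃ = ∅
X∖A={s, u, t}, int(X∖A)={u}, hence cl(A)={s, p, q, r, t}
∂A: remove int from cl → {s, p, q, r, t}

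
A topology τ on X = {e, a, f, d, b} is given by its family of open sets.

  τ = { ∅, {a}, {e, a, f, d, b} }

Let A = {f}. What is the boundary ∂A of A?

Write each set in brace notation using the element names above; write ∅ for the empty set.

{e, f, d, b}

U open, U⊆A: ∅. int(A) = ⋃ = ∅
X∖A={e, a, d, b}, int(X∖A)={a}, hence cl(A)={e, f, d, b}
∂A: remove int from cl → {e, f, d, b}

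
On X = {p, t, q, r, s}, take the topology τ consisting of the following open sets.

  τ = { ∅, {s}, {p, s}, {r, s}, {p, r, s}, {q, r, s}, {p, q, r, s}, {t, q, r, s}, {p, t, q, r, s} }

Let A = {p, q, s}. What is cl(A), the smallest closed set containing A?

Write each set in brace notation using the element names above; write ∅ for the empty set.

{p, t, q, r, s}

complement {t, r}; its interior ∅; cl(A) = X∖∅ = {p, t, q, r, s}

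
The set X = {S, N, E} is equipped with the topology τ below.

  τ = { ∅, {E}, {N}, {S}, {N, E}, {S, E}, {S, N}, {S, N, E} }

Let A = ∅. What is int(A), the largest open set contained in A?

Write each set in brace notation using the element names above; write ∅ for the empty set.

∅

U open, U⊆A: ∅. int(A) = ⋃ = ∅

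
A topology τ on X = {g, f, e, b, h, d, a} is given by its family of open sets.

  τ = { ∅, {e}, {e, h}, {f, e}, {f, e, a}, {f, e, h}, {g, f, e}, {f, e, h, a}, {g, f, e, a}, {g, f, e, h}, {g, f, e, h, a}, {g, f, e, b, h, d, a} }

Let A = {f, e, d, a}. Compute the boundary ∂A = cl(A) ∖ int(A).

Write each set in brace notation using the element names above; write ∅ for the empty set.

{g, b, h, d}

opens ⊆ A: ∅, {e}, {f, e}, {f, e, a}; union → int = {f, e, a}
complement {g, b, h}; its interior ∅; cl(A) = X∖∅ = {g, f, e, b, h, d, a}
boundary = {g, f, e, b, h, d, a} ∖ {f, e, a} = {g, b, h, d}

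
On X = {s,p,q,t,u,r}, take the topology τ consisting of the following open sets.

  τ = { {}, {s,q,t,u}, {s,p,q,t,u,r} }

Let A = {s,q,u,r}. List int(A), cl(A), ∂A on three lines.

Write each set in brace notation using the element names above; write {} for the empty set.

int(A) = {}
cl(A)  = {s,p,q,t,u,r}
∂A     = {s,p,q,t,u,r}

open subsets of A: {}; so int(A) = {}
closure: X∖int(X∖A) = X∖{} = {s,p,q,t,u,r}
∂A = {s,p,q,t,u,r} minus {} = {s,p,q,t,u,r}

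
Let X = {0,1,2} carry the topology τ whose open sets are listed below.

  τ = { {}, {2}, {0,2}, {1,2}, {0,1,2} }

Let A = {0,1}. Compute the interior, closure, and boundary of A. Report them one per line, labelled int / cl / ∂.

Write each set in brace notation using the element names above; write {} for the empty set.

U open, U⊆A: {}. int(A) = ⋃ = {}
X∖A={2}, int(X∖A)={2}, hence cl(A)={0,1}
∂A: remove int from cl → {0,1}

int(A) = {}
cl(A)  = {0,1}
∂A     = {0,1}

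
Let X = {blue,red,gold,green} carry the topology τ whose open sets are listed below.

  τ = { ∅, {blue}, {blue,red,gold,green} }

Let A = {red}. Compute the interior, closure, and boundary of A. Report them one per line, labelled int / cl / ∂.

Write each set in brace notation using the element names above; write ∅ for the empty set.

interior: largest open inside A is ∅ (from ∅)
cl via duality: int({blue,gold,green}) = {blue}, so X∖{blue} = {red,gold,green}
cl∖int = {red,gold,green}

int(A) = ∅
cl(A)  = {red,gold,green}
∂A     = {red,gold,green}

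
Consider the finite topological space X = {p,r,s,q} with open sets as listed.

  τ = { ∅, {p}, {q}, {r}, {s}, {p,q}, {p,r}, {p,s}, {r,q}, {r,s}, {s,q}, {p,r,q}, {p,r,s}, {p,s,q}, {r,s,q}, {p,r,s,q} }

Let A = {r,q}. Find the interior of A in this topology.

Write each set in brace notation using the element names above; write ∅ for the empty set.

{r,q}

interior: largest open inside A is {r,q} (from ∅, {q}, {r}, {r,q})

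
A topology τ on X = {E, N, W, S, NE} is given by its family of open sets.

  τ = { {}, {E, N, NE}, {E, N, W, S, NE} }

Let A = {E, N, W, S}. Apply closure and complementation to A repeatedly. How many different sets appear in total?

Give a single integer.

4

X∖A={NE}, int(X∖A)={}, hence cl(A)={E, N, W, S, NE}
Orbit (k=closure, c=complement):
  1. A     = {E, N, W, S}
  2. kA    = {E, N, W, S, NE}
  3. cA    = {NE}
  4. ckA   = {}
(closed under both — stop)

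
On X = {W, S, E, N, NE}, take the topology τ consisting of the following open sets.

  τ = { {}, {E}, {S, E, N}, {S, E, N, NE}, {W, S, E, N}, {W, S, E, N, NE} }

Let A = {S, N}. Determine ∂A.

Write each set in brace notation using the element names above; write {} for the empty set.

U open, U⊆A: {}. int(A) = ⋃ = {}
X∖A={W, E, NE}, int(X∖A)={E}, hence cl(A)={W, S, N, NE}
∂A: remove int from cl → {W, S, N, NE}

{W, S, N, NE}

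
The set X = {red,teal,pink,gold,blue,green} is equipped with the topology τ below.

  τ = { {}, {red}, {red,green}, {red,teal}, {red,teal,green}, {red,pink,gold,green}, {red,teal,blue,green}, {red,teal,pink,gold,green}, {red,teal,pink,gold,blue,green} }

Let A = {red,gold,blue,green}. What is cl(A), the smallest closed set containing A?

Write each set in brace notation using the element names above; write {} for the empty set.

closure: X∖int(X∖A) = X∖{} = {red,teal,pink,gold,blue,green}

{red,teal,pink,gold,blue,green}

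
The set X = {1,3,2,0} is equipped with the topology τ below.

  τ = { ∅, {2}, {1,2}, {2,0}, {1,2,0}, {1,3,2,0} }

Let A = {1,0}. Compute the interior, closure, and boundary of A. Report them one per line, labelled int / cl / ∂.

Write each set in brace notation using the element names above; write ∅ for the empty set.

int(A) = ∅
cl(A)  = {1,3,0}
∂A     = {1,3,0}

interior: largest open inside A is ∅ (from ∅)
cl via duality: int({3,2}) = {2}, so X∖{2} = {1,3,0}
cl∖int = {1,3,0}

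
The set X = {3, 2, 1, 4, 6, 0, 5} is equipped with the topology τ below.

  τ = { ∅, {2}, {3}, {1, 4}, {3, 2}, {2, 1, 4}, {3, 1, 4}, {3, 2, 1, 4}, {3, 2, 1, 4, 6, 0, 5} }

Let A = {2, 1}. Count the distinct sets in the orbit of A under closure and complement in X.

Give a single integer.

cl via duality: int({3, 4, 6, 0, 5}) = {3}, so X∖{3} = {2, 1, 4, 6, 0, 5}
Write k for closure, c for complement:
  1. A     = {2, 1}
  2. kA    = {2, 1, 4, 6, 0, 5}
  3. cA    = {3, 4, 6, 0, 5}
  4. ckA   = {3}
  5. kcA   = {3, 1, 4, 6, 0, 5}
  6. kckA  = {3, 6, 0, 5}
  7. ckcA  = {2}
  8. ckckA = {2, 1, 4}
  9. kckcA = {2, 6, 0, 5}
  10. ckckcA = {3, 1, 4}
applying k or c yields no new set

10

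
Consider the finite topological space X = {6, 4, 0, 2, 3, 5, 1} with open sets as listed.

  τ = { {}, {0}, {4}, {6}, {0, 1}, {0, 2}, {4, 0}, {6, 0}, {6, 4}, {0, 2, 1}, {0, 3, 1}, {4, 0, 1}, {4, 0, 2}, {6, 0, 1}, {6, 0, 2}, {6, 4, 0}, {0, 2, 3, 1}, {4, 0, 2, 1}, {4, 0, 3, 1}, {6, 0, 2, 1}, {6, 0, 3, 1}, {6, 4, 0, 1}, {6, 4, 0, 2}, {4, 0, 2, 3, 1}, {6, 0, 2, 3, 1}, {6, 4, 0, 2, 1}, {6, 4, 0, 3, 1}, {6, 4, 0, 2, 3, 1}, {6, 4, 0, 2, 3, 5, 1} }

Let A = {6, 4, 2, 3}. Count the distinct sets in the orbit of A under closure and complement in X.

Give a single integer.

closure: X∖int(X∖A) = X∖{0, 1} = {6, 4, 2, 3, 5}
Let k=closure and c=complement:
  1. A     = {6, 4, 2, 3}
  2. kA    = {6, 4, 2, 3, 5}
  3. cA    = {0, 5, 1}
  4. ckA   = {0, 1}
  5. kcA   = {0, 2, 3, 5, 1}
  6. ckcA  = {6, 4}
  7. kckcA = {6, 4, 5}
  8. ckckcA = {0, 2, 3, 1}
— saturated at 8

8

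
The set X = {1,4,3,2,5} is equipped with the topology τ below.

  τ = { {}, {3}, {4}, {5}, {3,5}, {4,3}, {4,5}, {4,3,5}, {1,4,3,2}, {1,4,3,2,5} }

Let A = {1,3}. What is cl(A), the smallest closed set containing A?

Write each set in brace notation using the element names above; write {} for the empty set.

{1,3,2}

X∖A={4,2,5}, int(X∖A)={4,5}, hence cl(A)={1,3,2}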